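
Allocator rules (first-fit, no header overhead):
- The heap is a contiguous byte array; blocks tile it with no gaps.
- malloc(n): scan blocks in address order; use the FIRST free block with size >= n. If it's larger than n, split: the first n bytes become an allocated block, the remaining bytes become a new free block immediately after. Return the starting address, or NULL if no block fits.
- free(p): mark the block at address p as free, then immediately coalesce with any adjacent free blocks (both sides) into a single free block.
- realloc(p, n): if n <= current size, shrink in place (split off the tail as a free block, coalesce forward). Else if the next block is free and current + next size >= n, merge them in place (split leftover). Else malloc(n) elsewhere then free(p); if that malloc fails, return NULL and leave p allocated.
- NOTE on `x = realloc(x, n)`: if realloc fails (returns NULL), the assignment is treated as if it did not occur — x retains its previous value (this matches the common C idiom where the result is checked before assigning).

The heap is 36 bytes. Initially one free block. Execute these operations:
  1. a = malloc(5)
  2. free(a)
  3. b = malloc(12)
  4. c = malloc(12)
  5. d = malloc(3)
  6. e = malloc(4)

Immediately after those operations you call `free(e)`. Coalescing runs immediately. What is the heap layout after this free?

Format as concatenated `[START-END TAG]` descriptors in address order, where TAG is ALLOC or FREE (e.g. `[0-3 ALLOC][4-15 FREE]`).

Answer: [0-11 ALLOC][12-23 ALLOC][24-26 ALLOC][27-35 FREE]

Derivation:
Op 1: a = malloc(5) -> a = 0; heap: [0-4 ALLOC][5-35 FREE]
Op 2: free(a) -> (freed a); heap: [0-35 FREE]
Op 3: b = malloc(12) -> b = 0; heap: [0-11 ALLOC][12-35 FREE]
Op 4: c = malloc(12) -> c = 12; heap: [0-11 ALLOC][12-23 ALLOC][24-35 FREE]
Op 5: d = malloc(3) -> d = 24; heap: [0-11 ALLOC][12-23 ALLOC][24-26 ALLOC][27-35 FREE]
Op 6: e = malloc(4) -> e = 27; heap: [0-11 ALLOC][12-23 ALLOC][24-26 ALLOC][27-30 ALLOC][31-35 FREE]
free(e): e = 27 -> block [27-30 ALLOC]; mark free, coalesce with adjacent free neighbors -> [0-11 ALLOC][12-23 ALLOC][24-26 ALLOC][27-35 FREE]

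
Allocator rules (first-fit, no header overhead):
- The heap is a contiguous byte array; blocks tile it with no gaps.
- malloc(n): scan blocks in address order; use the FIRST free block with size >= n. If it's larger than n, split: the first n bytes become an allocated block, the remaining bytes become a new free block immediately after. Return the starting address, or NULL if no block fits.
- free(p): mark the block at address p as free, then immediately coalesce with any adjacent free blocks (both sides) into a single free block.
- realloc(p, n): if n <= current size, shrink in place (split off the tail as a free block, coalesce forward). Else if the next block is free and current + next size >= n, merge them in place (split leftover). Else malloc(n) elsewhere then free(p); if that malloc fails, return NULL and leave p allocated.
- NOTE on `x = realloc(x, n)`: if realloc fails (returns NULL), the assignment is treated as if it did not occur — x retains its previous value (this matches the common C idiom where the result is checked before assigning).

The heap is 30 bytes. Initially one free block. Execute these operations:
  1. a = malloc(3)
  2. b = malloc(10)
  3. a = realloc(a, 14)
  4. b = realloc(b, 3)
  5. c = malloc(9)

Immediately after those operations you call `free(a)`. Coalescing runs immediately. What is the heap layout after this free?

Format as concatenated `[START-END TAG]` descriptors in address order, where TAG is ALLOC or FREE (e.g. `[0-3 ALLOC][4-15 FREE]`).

Answer: [0-2 FREE][3-5 ALLOC][6-29 FREE]

Derivation:
Op 1: a = malloc(3) -> a = 0; heap: [0-2 ALLOC][3-29 FREE]
Op 2: b = malloc(10) -> b = 3; heap: [0-2 ALLOC][3-12 ALLOC][13-29 FREE]
Op 3: a = realloc(a, 14) -> a = 13; heap: [0-2 FREE][3-12 ALLOC][13-26 ALLOC][27-29 FREE]
Op 4: b = realloc(b, 3) -> b = 3; heap: [0-2 FREE][3-5 ALLOC][6-12 FREE][13-26 ALLOC][27-29 FREE]
Op 5: c = malloc(9) -> c = NULL; heap: [0-2 FREE][3-5 ALLOC][6-12 FREE][13-26 ALLOC][27-29 FREE]
free(a): a = 13 -> block [13-26 ALLOC]; mark free, coalesce with adjacent free neighbors -> [0-2 FREE][3-5 ALLOC][6-29 FREE]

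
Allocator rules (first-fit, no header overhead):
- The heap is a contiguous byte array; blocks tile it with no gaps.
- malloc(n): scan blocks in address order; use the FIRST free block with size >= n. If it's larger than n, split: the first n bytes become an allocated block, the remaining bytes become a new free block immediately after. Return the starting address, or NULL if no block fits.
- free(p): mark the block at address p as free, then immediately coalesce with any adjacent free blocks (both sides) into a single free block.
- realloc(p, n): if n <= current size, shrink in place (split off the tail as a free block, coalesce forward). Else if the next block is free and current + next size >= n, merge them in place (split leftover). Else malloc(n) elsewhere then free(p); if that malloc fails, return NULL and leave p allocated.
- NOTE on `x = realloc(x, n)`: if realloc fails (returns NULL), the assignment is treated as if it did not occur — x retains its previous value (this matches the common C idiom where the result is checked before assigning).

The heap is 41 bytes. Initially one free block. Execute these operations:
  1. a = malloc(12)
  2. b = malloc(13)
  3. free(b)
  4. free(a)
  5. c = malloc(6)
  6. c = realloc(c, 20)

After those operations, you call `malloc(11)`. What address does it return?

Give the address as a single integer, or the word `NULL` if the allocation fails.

Answer: 20

Derivation:
Op 1: a = malloc(12) -> a = 0; heap: [0-11 ALLOC][12-40 FREE]
Op 2: b = malloc(13) -> b = 12; heap: [0-11 ALLOC][12-24 ALLOC][25-40 FREE]
Op 3: free(b) -> (freed b); heap: [0-11 ALLOC][12-40 FREE]
Op 4: free(a) -> (freed a); heap: [0-40 FREE]
Op 5: c = malloc(6) -> c = 0; heap: [0-5 ALLOC][6-40 FREE]
Op 6: c = realloc(c, 20) -> c = 0; heap: [0-19 ALLOC][20-40 FREE]
malloc(11): first-fit scan over [0-19 ALLOC][20-40 FREE] -> 20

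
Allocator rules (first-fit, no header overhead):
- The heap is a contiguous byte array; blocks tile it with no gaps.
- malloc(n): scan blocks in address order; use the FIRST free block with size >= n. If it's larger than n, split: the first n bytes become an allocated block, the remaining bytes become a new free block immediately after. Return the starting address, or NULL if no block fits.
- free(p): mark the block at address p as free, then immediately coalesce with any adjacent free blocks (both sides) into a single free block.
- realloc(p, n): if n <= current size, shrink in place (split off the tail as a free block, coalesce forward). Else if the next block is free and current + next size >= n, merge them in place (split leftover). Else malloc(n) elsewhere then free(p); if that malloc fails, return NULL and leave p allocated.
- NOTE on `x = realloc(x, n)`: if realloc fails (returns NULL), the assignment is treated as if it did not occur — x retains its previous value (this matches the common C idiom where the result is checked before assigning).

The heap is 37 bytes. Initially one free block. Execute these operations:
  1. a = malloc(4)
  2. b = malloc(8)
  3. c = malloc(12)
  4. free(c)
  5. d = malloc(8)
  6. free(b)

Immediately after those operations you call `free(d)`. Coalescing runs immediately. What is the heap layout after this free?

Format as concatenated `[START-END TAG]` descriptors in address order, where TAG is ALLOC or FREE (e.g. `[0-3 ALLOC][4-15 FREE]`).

Op 1: a = malloc(4) -> a = 0; heap: [0-3 ALLOC][4-36 FREE]
Op 2: b = malloc(8) -> b = 4; heap: [0-3 ALLOC][4-11 ALLOC][12-36 FREE]
Op 3: c = malloc(12) -> c = 12; heap: [0-3 ALLOC][4-11 ALLOC][12-23 ALLOC][24-36 FREE]
Op 4: free(c) -> (freed c); heap: [0-3 ALLOC][4-11 ALLOC][12-36 FREE]
Op 5: d = malloc(8) -> d = 12; heap: [0-3 ALLOC][4-11 ALLOC][12-19 ALLOC][20-36 FREE]
Op 6: free(b) -> (freed b); heap: [0-3 ALLOC][4-11 FREE][12-19 ALLOC][20-36 FREE]
free(d): d = 12 -> block [12-19 ALLOC]; mark free, coalesce with adjacent free neighbors -> [0-3 ALLOC][4-36 FREE]

Answer: [0-3 ALLOC][4-36 FREE]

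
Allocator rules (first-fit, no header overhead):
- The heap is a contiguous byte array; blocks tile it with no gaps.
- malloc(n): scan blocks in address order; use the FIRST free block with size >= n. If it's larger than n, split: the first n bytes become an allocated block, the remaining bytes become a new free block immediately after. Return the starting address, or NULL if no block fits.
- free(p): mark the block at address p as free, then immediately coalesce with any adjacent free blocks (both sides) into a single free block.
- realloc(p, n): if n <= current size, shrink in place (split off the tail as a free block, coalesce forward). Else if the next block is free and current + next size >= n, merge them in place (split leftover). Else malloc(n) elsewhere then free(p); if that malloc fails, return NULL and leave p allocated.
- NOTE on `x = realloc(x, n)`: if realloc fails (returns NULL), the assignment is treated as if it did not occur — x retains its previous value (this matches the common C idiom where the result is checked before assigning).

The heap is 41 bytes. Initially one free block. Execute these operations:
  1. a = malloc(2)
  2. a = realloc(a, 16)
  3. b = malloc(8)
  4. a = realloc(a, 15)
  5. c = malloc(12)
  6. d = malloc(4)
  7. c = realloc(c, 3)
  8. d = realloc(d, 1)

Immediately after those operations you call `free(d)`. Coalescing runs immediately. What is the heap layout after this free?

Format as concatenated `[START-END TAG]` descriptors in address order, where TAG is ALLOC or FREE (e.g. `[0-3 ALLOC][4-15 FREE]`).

Answer: [0-14 ALLOC][15-15 FREE][16-23 ALLOC][24-26 ALLOC][27-40 FREE]

Derivation:
Op 1: a = malloc(2) -> a = 0; heap: [0-1 ALLOC][2-40 FREE]
Op 2: a = realloc(a, 16) -> a = 0; heap: [0-15 ALLOC][16-40 FREE]
Op 3: b = malloc(8) -> b = 16; heap: [0-15 ALLOC][16-23 ALLOC][24-40 FREE]
Op 4: a = realloc(a, 15) -> a = 0; heap: [0-14 ALLOC][15-15 FREE][16-23 ALLOC][24-40 FREE]
Op 5: c = malloc(12) -> c = 24; heap: [0-14 ALLOC][15-15 FREE][16-23 ALLOC][24-35 ALLOC][36-40 FREE]
Op 6: d = malloc(4) -> d = 36; heap: [0-14 ALLOC][15-15 FREE][16-23 ALLOC][24-35 ALLOC][36-39 ALLOC][40-40 FREE]
Op 7: c = realloc(c, 3) -> c = 24; heap: [0-14 ALLOC][15-15 FREE][16-23 ALLOC][24-26 ALLOC][27-35 FREE][36-39 ALLOC][40-40 FREE]
Op 8: d = realloc(d, 1) -> d = 36; heap: [0-14 ALLOC][15-15 FREE][16-23 ALLOC][24-26 ALLOC][27-35 FREE][36-36 ALLOC][37-40 FREE]
free(d): d = 36 -> block [36-36 ALLOC]; mark free, coalesce with adjacent free neighbors -> [0-14 ALLOC][15-15 FREE][16-23 ALLOC][24-26 ALLOC][27-40 FREE]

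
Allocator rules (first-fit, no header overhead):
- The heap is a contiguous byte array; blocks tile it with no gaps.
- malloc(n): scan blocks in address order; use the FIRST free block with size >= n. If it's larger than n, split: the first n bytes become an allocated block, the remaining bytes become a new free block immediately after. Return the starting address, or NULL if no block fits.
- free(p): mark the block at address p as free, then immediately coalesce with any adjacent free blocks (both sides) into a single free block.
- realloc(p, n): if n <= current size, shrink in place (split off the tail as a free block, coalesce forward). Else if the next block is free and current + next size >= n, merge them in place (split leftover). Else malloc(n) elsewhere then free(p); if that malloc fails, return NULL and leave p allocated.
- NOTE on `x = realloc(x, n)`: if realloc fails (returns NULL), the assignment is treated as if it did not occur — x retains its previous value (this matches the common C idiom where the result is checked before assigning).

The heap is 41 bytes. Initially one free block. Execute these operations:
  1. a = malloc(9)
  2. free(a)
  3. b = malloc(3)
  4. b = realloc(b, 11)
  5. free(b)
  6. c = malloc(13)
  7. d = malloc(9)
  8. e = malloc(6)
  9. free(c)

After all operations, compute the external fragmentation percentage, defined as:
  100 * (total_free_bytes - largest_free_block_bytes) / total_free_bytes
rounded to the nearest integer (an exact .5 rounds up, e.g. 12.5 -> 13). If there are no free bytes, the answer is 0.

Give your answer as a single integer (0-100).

Op 1: a = malloc(9) -> a = 0; heap: [0-8 ALLOC][9-40 FREE]
Op 2: free(a) -> (freed a); heap: [0-40 FREE]
Op 3: b = malloc(3) -> b = 0; heap: [0-2 ALLOC][3-40 FREE]
Op 4: b = realloc(b, 11) -> b = 0; heap: [0-10 ALLOC][11-40 FREE]
Op 5: free(b) -> (freed b); heap: [0-40 FREE]
Op 6: c = malloc(13) -> c = 0; heap: [0-12 ALLOC][13-40 FREE]
Op 7: d = malloc(9) -> d = 13; heap: [0-12 ALLOC][13-21 ALLOC][22-40 FREE]
Op 8: e = malloc(6) -> e = 22; heap: [0-12 ALLOC][13-21 ALLOC][22-27 ALLOC][28-40 FREE]
Op 9: free(c) -> (freed c); heap: [0-12 FREE][13-21 ALLOC][22-27 ALLOC][28-40 FREE]
Free blocks: [13 13] total_free=26 largest=13 -> 100*(26-13)/26 = 1300/26 = 50

Answer: 50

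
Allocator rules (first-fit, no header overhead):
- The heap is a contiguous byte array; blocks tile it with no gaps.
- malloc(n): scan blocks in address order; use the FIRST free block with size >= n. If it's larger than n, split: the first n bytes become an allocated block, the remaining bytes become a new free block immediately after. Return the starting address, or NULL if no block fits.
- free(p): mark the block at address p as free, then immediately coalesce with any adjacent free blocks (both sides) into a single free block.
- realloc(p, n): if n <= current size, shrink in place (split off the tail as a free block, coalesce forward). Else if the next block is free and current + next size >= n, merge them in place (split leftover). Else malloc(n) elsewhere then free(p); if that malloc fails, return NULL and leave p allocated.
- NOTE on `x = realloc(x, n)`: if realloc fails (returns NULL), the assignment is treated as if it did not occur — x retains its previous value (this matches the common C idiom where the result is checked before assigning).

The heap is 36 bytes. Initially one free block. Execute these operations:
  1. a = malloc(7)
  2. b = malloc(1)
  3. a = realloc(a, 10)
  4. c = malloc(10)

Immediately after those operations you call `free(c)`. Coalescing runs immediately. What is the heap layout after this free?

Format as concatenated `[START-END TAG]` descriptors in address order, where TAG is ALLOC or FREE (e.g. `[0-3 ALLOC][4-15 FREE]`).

Op 1: a = malloc(7) -> a = 0; heap: [0-6 ALLOC][7-35 FREE]
Op 2: b = malloc(1) -> b = 7; heap: [0-6 ALLOC][7-7 ALLOC][8-35 FREE]
Op 3: a = realloc(a, 10) -> a = 8; heap: [0-6 FREE][7-7 ALLOC][8-17 ALLOC][18-35 FREE]
Op 4: c = malloc(10) -> c = 18; heap: [0-6 FREE][7-7 ALLOC][8-17 ALLOC][18-27 ALLOC][28-35 FREE]
free(c): c = 18 -> block [18-27 ALLOC]; mark free, coalesce with adjacent free neighbors -> [0-6 FREE][7-7 ALLOC][8-17 ALLOC][18-35 FREE]

Answer: [0-6 FREE][7-7 ALLOC][8-17 ALLOC][18-35 FREE]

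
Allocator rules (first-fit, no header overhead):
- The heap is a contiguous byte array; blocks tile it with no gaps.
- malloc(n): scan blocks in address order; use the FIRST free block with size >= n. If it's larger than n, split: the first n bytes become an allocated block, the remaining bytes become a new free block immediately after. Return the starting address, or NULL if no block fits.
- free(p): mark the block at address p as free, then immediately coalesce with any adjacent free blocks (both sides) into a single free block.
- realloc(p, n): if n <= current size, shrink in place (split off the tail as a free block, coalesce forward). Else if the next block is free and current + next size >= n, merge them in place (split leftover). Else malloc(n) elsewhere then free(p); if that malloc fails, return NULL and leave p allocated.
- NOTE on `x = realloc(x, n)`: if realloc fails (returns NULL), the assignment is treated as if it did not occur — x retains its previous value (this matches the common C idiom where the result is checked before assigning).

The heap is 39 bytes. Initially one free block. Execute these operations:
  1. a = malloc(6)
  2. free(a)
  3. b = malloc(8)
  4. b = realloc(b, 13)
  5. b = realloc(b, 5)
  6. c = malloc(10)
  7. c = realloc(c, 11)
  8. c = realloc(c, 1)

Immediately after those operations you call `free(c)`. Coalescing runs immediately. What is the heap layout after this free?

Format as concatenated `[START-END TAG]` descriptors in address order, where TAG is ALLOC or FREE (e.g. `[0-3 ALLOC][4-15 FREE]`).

Op 1: a = malloc(6) -> a = 0; heap: [0-5 ALLOC][6-38 FREE]
Op 2: free(a) -> (freed a); heap: [0-38 FREE]
Op 3: b = malloc(8) -> b = 0; heap: [0-7 ALLOC][8-38 FREE]
Op 4: b = realloc(b, 13) -> b = 0; heap: [0-12 ALLOC][13-38 FREE]
Op 5: b = realloc(b, 5) -> b = 0; heap: [0-4 ALLOC][5-38 FREE]
Op 6: c = malloc(10) -> c = 5; heap: [0-4 ALLOC][5-14 ALLOC][15-38 FREE]
Op 7: c = realloc(c, 11) -> c = 5; heap: [0-4 ALLOC][5-15 ALLOC][16-38 FREE]
Op 8: c = realloc(c, 1) -> c = 5; heap: [0-4 ALLOC][5-5 ALLOC][6-38 FREE]
free(c): c = 5 -> block [5-5 ALLOC]; mark free, coalesce with adjacent free neighbors -> [0-4 ALLOC][5-38 FREE]

Answer: [0-4 ALLOC][5-38 FREE]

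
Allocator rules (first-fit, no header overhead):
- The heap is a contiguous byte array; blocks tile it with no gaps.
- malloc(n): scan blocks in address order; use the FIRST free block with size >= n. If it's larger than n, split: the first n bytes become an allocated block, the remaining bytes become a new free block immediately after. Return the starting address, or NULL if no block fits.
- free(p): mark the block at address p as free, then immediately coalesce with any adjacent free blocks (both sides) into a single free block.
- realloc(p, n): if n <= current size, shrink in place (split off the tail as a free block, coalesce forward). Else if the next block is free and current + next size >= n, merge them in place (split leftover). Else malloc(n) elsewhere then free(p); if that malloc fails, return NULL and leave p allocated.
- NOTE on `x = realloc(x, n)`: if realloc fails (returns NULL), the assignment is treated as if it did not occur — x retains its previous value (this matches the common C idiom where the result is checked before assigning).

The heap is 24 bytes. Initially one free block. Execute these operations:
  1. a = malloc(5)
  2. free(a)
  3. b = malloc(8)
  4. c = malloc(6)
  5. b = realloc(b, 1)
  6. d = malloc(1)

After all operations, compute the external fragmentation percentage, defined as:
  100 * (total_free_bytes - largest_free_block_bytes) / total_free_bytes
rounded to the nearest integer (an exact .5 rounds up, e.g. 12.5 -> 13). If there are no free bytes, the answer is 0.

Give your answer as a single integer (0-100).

Op 1: a = malloc(5) -> a = 0; heap: [0-4 ALLOC][5-23 FREE]
Op 2: free(a) -> (freed a); heap: [0-23 FREE]
Op 3: b = malloc(8) -> b = 0; heap: [0-7 ALLOC][8-23 FREE]
Op 4: c = malloc(6) -> c = 8; heap: [0-7 ALLOC][8-13 ALLOC][14-23 FREE]
Op 5: b = realloc(b, 1) -> b = 0; heap: [0-0 ALLOC][1-7 FREE][8-13 ALLOC][14-23 FREE]
Op 6: d = malloc(1) -> d = 1; heap: [0-0 ALLOC][1-1 ALLOC][2-7 FREE][8-13 ALLOC][14-23 FREE]
Free blocks: [6 10] total_free=16 largest=10 -> 100*(16-10)/16 = 600/16 = 37.5 -> rounds to 38

Answer: 38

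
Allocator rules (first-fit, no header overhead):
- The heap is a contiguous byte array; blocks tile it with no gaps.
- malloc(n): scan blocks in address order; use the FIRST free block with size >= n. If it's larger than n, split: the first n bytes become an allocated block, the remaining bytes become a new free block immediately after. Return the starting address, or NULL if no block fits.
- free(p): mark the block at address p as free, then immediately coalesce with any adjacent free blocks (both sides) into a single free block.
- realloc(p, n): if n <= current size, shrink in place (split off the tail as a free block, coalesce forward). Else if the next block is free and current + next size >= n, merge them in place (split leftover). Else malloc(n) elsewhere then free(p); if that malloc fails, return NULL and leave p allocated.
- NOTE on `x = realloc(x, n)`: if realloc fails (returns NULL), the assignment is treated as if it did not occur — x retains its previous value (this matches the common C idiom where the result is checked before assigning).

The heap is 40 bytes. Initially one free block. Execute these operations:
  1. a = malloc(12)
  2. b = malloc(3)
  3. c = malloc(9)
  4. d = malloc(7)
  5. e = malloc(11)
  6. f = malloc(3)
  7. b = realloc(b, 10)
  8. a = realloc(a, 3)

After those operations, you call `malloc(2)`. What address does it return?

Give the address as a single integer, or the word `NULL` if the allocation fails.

Answer: 3

Derivation:
Op 1: a = malloc(12) -> a = 0; heap: [0-11 ALLOC][12-39 FREE]
Op 2: b = malloc(3) -> b = 12; heap: [0-11 ALLOC][12-14 ALLOC][15-39 FREE]
Op 3: c = malloc(9) -> c = 15; heap: [0-11 ALLOC][12-14 ALLOC][15-23 ALLOC][24-39 FREE]
Op 4: d = malloc(7) -> d = 24; heap: [0-11 ALLOC][12-14 ALLOC][15-23 ALLOC][24-30 ALLOC][31-39 FREE]
Op 5: e = malloc(11) -> e = NULL; heap: [0-11 ALLOC][12-14 ALLOC][15-23 ALLOC][24-30 ALLOC][31-39 FREE]
Op 6: f = malloc(3) -> f = 31; heap: [0-11 ALLOC][12-14 ALLOC][15-23 ALLOC][24-30 ALLOC][31-33 ALLOC][34-39 FREE]
Op 7: b = realloc(b, 10) -> NULL (b unchanged); heap: [0-11 ALLOC][12-14 ALLOC][15-23 ALLOC][24-30 ALLOC][31-33 ALLOC][34-39 FREE]
Op 8: a = realloc(a, 3) -> a = 0; heap: [0-2 ALLOC][3-11 FREE][12-14 ALLOC][15-23 ALLOC][24-30 ALLOC][31-33 ALLOC][34-39 FREE]
malloc(2): first-fit scan over [0-2 ALLOC][3-11 FREE][12-14 ALLOC][15-23 ALLOC][24-30 ALLOC][31-33 ALLOC][34-39 FREE] -> 3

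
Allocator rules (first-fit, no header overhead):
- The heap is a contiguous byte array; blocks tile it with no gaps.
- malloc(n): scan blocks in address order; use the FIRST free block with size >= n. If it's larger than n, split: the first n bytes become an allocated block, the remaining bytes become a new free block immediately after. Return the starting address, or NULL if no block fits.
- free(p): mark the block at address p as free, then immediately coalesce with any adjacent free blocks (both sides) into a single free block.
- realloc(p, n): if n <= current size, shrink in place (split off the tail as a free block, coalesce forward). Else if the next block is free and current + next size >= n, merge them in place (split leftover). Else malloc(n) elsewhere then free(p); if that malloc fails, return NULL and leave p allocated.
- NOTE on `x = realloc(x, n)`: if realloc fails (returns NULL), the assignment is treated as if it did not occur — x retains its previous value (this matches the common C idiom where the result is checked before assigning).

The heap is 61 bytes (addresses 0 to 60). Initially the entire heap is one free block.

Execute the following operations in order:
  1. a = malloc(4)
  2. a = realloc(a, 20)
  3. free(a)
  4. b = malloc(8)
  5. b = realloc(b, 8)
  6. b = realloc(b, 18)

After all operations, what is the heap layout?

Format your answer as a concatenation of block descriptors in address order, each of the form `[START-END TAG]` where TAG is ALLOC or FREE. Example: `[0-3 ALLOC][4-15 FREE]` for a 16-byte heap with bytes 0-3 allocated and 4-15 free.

Answer: [0-17 ALLOC][18-60 FREE]

Derivation:
Op 1: a = malloc(4) -> a = 0; heap: [0-3 ALLOC][4-60 FREE]
Op 2: a = realloc(a, 20) -> a = 0; heap: [0-19 ALLOC][20-60 FREE]
Op 3: free(a) -> (freed a); heap: [0-60 FREE]
Op 4: b = malloc(8) -> b = 0; heap: [0-7 ALLOC][8-60 FREE]
Op 5: b = realloc(b, 8) -> b = 0; heap: [0-7 ALLOC][8-60 FREE]
Op 6: b = realloc(b, 18) -> b = 0; heap: [0-17 ALLOC][18-60 FREE]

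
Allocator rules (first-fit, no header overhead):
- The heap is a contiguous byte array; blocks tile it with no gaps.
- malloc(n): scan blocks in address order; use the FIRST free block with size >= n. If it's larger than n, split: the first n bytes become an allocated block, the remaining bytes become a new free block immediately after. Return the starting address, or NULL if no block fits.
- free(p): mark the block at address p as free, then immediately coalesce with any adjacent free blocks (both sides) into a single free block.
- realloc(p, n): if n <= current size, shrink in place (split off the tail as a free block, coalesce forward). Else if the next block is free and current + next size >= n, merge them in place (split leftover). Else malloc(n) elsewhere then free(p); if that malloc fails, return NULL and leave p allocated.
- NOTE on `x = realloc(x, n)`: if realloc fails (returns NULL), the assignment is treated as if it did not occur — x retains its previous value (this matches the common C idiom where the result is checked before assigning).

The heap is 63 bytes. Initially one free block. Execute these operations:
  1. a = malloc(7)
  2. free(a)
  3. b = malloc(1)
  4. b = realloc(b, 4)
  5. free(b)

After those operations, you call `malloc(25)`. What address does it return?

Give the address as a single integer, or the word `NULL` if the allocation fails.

Answer: 0

Derivation:
Op 1: a = malloc(7) -> a = 0; heap: [0-6 ALLOC][7-62 FREE]
Op 2: free(a) -> (freed a); heap: [0-62 FREE]
Op 3: b = malloc(1) -> b = 0; heap: [0-0 ALLOC][1-62 FREE]
Op 4: b = realloc(b, 4) -> b = 0; heap: [0-3 ALLOC][4-62 FREE]
Op 5: free(b) -> (freed b); heap: [0-62 FREE]
malloc(25): first-fit scan over [0-62 FREE] -> 0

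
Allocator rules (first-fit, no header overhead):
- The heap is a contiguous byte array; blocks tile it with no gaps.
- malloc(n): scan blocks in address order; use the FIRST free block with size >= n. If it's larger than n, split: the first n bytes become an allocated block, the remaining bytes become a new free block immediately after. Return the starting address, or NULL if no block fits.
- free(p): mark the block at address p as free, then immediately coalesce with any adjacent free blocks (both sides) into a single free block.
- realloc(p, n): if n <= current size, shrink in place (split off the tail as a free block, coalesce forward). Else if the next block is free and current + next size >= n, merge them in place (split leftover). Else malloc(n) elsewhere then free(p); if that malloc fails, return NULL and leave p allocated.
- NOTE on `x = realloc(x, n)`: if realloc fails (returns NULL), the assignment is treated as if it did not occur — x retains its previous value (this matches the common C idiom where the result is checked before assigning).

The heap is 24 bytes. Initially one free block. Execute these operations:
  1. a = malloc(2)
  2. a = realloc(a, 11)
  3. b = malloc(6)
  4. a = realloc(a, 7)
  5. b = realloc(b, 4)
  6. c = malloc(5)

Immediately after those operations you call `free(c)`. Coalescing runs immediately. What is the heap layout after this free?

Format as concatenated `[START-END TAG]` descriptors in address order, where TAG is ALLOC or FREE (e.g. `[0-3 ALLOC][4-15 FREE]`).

Op 1: a = malloc(2) -> a = 0; heap: [0-1 ALLOC][2-23 FREE]
Op 2: a = realloc(a, 11) -> a = 0; heap: [0-10 ALLOC][11-23 FREE]
Op 3: b = malloc(6) -> b = 11; heap: [0-10 ALLOC][11-16 ALLOC][17-23 FREE]
Op 4: a = realloc(a, 7) -> a = 0; heap: [0-6 ALLOC][7-10 FREE][11-16 ALLOC][17-23 FREE]
Op 5: b = realloc(b, 4) -> b = 11; heap: [0-6 ALLOC][7-10 FREE][11-14 ALLOC][15-23 FREE]
Op 6: c = malloc(5) -> c = 15; heap: [0-6 ALLOC][7-10 FREE][11-14 ALLOC][15-19 ALLOC][20-23 FREE]
free(c): c = 15 -> block [15-19 ALLOC]; mark free, coalesce with adjacent free neighbors -> [0-6 ALLOC][7-10 FREE][11-14 ALLOC][15-23 FREE]

Answer: [0-6 ALLOC][7-10 FREE][11-14 ALLOC][15-23 FREE]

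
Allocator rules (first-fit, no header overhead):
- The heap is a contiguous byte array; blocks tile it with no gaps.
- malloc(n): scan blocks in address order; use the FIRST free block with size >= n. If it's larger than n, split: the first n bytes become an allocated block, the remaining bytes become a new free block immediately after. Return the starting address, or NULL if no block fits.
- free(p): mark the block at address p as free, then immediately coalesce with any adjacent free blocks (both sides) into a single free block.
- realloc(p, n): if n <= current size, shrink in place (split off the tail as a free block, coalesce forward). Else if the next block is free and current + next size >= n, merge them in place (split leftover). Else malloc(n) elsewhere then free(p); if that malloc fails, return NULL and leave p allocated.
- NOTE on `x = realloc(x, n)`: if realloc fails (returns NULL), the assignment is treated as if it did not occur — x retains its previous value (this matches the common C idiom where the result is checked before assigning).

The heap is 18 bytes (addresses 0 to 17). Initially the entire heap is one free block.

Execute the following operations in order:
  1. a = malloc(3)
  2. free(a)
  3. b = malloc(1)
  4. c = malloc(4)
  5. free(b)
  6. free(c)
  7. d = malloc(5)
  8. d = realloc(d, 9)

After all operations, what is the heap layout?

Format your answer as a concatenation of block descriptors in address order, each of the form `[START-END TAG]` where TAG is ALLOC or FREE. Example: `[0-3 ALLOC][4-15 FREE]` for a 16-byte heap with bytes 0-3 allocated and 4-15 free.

Op 1: a = malloc(3) -> a = 0; heap: [0-2 ALLOC][3-17 FREE]
Op 2: free(a) -> (freed a); heap: [0-17 FREE]
Op 3: b = malloc(1) -> b = 0; heap: [0-0 ALLOC][1-17 FREE]
Op 4: c = malloc(4) -> c = 1; heap: [0-0 ALLOC][1-4 ALLOC][5-17 FREE]
Op 5: free(b) -> (freed b); heap: [0-0 FREE][1-4 ALLOC][5-17 FREE]
Op 6: free(c) -> (freed c); heap: [0-17 FREE]
Op 7: d = malloc(5) -> d = 0; heap: [0-4 ALLOC][5-17 FREE]
Op 8: d = realloc(d, 9) -> d = 0; heap: [0-8 ALLOC][9-17 FREE]

Answer: [0-8 ALLOC][9-17 FREE]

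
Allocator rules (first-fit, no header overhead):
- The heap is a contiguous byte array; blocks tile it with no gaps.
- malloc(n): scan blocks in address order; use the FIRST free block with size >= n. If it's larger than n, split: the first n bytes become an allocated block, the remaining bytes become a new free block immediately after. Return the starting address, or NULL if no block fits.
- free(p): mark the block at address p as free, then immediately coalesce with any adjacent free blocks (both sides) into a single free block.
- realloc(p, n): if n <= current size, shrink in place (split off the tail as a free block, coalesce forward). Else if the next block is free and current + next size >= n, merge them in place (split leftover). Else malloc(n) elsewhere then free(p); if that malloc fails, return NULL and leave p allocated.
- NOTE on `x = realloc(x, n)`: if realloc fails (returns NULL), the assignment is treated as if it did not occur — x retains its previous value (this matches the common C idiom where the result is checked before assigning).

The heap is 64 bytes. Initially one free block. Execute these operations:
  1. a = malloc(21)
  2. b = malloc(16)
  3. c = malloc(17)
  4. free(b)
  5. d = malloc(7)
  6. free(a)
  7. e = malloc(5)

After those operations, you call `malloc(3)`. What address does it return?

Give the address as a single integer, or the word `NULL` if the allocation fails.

Op 1: a = malloc(21) -> a = 0; heap: [0-20 ALLOC][21-63 FREE]
Op 2: b = malloc(16) -> b = 21; heap: [0-20 ALLOC][21-36 ALLOC][37-63 FREE]
Op 3: c = malloc(17) -> c = 37; heap: [0-20 ALLOC][21-36 ALLOC][37-53 ALLOC][54-63 FREE]
Op 4: free(b) -> (freed b); heap: [0-20 ALLOC][21-36 FREE][37-53 ALLOC][54-63 FREE]
Op 5: d = malloc(7) -> d = 21; heap: [0-20 ALLOC][21-27 ALLOC][28-36 FREE][37-53 ALLOC][54-63 FREE]
Op 6: free(a) -> (freed a); heap: [0-20 FREE][21-27 ALLOC][28-36 FREE][37-53 ALLOC][54-63 FREE]
Op 7: e = malloc(5) -> e = 0; heap: [0-4 ALLOC][5-20 FREE][21-27 ALLOC][28-36 FREE][37-53 ALLOC][54-63 FREE]
malloc(3): first-fit scan over [0-4 ALLOC][5-20 FREE][21-27 ALLOC][28-36 FREE][37-53 ALLOC][54-63 FREE] -> 5

Answer: 5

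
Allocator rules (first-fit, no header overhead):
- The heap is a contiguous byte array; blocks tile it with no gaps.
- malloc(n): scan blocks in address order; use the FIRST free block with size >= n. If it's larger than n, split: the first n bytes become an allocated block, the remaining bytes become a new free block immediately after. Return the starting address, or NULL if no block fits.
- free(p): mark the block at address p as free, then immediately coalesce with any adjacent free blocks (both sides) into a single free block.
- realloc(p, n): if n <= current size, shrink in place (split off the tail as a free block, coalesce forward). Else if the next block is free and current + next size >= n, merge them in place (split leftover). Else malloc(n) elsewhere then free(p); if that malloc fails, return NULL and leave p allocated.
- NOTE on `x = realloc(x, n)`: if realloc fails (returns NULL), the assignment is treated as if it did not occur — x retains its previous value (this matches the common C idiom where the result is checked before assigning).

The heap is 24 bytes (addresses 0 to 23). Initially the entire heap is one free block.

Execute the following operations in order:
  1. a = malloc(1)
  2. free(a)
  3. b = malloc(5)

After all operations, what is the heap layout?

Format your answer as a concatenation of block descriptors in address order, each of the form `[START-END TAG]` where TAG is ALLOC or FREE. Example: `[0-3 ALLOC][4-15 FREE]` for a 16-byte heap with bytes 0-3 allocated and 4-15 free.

Answer: [0-4 ALLOC][5-23 FREE]

Derivation:
Op 1: a = malloc(1) -> a = 0; heap: [0-0 ALLOC][1-23 FREE]
Op 2: free(a) -> (freed a); heap: [0-23 FREE]
Op 3: b = malloc(5) -> b = 0; heap: [0-4 ALLOC][5-23 FREE]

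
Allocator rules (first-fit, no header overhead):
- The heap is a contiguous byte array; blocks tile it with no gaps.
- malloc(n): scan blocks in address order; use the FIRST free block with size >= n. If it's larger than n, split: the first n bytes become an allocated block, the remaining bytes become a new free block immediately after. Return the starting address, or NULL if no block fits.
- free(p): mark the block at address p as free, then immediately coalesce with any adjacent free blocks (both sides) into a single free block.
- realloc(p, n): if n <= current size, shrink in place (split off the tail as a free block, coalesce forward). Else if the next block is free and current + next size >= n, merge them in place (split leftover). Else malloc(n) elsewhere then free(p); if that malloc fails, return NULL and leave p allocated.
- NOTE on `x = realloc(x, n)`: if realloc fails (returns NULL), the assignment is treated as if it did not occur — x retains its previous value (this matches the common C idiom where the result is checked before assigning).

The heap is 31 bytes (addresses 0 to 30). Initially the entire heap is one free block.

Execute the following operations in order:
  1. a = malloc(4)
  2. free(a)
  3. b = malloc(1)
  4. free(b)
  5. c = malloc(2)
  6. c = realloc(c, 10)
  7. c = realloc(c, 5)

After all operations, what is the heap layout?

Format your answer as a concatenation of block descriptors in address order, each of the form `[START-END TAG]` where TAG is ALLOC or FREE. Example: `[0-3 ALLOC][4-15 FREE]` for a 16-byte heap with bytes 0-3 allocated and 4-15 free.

Op 1: a = malloc(4) -> a = 0; heap: [0-3 ALLOC][4-30 FREE]
Op 2: free(a) -> (freed a); heap: [0-30 FREE]
Op 3: b = malloc(1) -> b = 0; heap: [0-0 ALLOC][1-30 FREE]
Op 4: free(b) -> (freed b); heap: [0-30 FREE]
Op 5: c = malloc(2) -> c = 0; heap: [0-1 ALLOC][2-30 FREE]
Op 6: c = realloc(c, 10) -> c = 0; heap: [0-9 ALLOC][10-30 FREE]
Op 7: c = realloc(c, 5) -> c = 0; heap: [0-4 ALLOC][5-30 FREE]

Answer: [0-4 ALLOC][5-30 FREE]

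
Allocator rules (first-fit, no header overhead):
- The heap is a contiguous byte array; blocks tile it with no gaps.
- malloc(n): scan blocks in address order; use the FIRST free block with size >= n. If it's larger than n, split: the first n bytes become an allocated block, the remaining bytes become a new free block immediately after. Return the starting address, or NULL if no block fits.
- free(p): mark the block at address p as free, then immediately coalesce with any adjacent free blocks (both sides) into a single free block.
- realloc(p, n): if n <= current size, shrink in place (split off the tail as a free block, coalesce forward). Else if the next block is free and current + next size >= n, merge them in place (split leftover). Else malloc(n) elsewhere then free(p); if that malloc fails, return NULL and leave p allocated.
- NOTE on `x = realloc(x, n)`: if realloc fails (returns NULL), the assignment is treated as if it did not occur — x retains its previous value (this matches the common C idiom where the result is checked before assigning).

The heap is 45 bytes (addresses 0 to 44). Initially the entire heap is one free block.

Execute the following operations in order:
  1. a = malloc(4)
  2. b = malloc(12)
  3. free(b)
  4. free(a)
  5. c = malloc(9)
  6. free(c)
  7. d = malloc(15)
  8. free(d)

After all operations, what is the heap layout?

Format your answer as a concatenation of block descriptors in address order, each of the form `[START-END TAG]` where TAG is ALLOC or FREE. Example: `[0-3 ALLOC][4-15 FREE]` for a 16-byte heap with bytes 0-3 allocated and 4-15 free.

Answer: [0-44 FREE]

Derivation:
Op 1: a = malloc(4) -> a = 0; heap: [0-3 ALLOC][4-44 FREE]
Op 2: b = malloc(12) -> b = 4; heap: [0-3 ALLOC][4-15 ALLOC][16-44 FREE]
Op 3: free(b) -> (freed b); heap: [0-3 ALLOC][4-44 FREE]
Op 4: free(a) -> (freed a); heap: [0-44 FREE]
Op 5: c = malloc(9) -> c = 0; heap: [0-8 ALLOC][9-44 FREE]
Op 6: free(c) -> (freed c); heap: [0-44 FREE]
Op 7: d = malloc(15) -> d = 0; heap: [0-14 ALLOC][15-44 FREE]
Op 8: free(d) -> (freed d); heap: [0-44 FREE]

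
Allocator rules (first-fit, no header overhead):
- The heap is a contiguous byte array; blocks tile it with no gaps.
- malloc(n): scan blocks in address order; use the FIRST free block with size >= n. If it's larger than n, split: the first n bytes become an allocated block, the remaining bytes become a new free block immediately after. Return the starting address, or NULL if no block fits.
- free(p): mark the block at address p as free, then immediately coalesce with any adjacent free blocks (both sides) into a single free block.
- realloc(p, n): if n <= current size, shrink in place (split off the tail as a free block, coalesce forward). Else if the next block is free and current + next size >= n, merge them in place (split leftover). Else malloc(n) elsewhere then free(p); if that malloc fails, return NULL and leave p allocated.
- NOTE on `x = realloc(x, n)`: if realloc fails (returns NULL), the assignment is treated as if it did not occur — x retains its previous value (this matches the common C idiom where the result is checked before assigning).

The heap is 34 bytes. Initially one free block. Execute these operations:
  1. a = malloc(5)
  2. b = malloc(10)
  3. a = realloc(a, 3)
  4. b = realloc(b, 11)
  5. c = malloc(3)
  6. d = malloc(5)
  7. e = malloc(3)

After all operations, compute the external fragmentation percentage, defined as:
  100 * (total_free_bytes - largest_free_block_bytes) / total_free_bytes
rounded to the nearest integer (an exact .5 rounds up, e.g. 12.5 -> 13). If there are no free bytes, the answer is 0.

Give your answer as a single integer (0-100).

Answer: 22

Derivation:
Op 1: a = malloc(5) -> a = 0; heap: [0-4 ALLOC][5-33 FREE]
Op 2: b = malloc(10) -> b = 5; heap: [0-4 ALLOC][5-14 ALLOC][15-33 FREE]
Op 3: a = realloc(a, 3) -> a = 0; heap: [0-2 ALLOC][3-4 FREE][5-14 ALLOC][15-33 FREE]
Op 4: b = realloc(b, 11) -> b = 5; heap: [0-2 ALLOC][3-4 FREE][5-15 ALLOC][16-33 FREE]
Op 5: c = malloc(3) -> c = 16; heap: [0-2 ALLOC][3-4 FREE][5-15 ALLOC][16-18 ALLOC][19-33 FREE]
Op 6: d = malloc(5) -> d = 19; heap: [0-2 ALLOC][3-4 FREE][5-15 ALLOC][16-18 ALLOC][19-23 ALLOC][24-33 FREE]
Op 7: e = malloc(3) -> e = 24; heap: [0-2 ALLOC][3-4 FREE][5-15 ALLOC][16-18 ALLOC][19-23 ALLOC][24-26 ALLOC][27-33 FREE]
Free blocks: [2 7] total_free=9 largest=7 -> 100*(9-7)/9 = 200/9 ≈ 22.222 -> rounds to 22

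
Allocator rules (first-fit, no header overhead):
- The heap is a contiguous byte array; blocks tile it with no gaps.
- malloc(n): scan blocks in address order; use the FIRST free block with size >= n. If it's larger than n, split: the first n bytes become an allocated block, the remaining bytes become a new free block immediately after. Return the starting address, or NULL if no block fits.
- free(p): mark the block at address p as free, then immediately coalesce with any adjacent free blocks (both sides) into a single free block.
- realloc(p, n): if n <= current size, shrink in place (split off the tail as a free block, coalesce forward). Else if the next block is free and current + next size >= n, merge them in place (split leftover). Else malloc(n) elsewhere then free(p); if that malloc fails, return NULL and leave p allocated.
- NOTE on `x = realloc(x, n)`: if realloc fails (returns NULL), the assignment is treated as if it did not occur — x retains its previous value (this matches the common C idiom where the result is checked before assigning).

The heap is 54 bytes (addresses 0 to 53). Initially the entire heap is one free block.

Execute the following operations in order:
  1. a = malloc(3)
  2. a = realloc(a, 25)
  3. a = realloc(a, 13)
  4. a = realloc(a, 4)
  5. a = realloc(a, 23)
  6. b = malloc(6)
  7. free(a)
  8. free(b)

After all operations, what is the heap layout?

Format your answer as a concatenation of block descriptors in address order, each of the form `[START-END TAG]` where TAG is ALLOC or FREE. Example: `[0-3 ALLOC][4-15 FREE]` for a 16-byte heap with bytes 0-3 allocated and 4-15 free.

Answer: [0-53 FREE]

Derivation:
Op 1: a = malloc(3) -> a = 0; heap: [0-2 ALLOC][3-53 FREE]
Op 2: a = realloc(a, 25) -> a = 0; heap: [0-24 ALLOC][25-53 FREE]
Op 3: a = realloc(a, 13) -> a = 0; heap: [0-12 ALLOC][13-53 FREE]
Op 4: a = realloc(a, 4) -> a = 0; heap: [0-3 ALLOC][4-53 FREE]
Op 5: a = realloc(a, 23) -> a = 0; heap: [0-22 ALLOC][23-53 FREE]
Op 6: b = malloc(6) -> b = 23; heap: [0-22 ALLOC][23-28 ALLOC][29-53 FREE]
Op 7: free(a) -> (freed a); heap: [0-22 FREE][23-28 ALLOC][29-53 FREE]
Op 8: free(b) -> (freed b); heap: [0-53 FREE]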